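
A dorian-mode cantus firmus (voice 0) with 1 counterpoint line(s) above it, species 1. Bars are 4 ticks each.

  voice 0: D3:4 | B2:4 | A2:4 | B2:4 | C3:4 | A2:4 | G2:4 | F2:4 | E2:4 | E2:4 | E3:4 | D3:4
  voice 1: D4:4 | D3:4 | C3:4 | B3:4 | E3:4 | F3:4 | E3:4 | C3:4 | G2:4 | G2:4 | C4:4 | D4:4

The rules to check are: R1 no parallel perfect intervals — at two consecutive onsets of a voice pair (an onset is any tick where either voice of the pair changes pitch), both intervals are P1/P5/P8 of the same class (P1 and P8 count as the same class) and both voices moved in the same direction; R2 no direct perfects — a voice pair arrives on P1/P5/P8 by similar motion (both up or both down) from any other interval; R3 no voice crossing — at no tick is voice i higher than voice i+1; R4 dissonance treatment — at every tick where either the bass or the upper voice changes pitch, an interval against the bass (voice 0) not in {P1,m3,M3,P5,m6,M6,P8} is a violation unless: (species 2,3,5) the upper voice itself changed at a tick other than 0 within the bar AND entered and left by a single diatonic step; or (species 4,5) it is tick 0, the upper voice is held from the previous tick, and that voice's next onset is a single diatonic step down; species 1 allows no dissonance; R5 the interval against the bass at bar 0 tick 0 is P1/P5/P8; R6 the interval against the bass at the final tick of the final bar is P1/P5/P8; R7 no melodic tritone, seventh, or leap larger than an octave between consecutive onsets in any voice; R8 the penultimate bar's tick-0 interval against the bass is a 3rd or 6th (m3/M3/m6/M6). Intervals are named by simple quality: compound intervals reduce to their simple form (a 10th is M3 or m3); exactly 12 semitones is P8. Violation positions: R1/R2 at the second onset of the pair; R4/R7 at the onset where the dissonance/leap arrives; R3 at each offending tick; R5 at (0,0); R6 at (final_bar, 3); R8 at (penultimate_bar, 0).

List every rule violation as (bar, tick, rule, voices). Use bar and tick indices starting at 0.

bar 0: v0=D3 v1=D4 downbeat P8
bar 1: v0=B2 v1=D3 downbeat m3
bar 2: v0=A2 v1=C3 downbeat m3
bar 3: v0=B2 v1=B3 downbeat P8
bar 4: v0=C3 v1=E3 downbeat M3
bar 5: v0=A2 v1=F3 downbeat m6
bar 6: v0=G2 v1=E3 downbeat M6
bar 7: v0=F2 v1=C3 downbeat P5
bar 8: v0=E2 v1=G2 downbeat m3
bar 9: v0=E2 v1=G2 downbeat m3
bar 10: v0=E3 v1=C4 downbeat m6
bar 11: v0=D3 v1=D4 downbeat P8
  -> R2 @ bar 3 tick 0 v(0, 1): A2/C3 m3 -> B2/B3 P8 similar
  -> R7 @ bar 3 tick 0 v(1,): C3->B3 leap 11st
  -> R2 @ bar 7 tick 0 v(0, 1): G2/E3 M6 -> F2/C3 P5 similar
  -> R7 @ bar 10 tick 0 v(1,): G2->C4 leap 17st

(3, 0, R2, (0, 1))
(3, 0, R7, (1,))
(7, 0, R2, (0, 1))
(10, 0, R7, (1,))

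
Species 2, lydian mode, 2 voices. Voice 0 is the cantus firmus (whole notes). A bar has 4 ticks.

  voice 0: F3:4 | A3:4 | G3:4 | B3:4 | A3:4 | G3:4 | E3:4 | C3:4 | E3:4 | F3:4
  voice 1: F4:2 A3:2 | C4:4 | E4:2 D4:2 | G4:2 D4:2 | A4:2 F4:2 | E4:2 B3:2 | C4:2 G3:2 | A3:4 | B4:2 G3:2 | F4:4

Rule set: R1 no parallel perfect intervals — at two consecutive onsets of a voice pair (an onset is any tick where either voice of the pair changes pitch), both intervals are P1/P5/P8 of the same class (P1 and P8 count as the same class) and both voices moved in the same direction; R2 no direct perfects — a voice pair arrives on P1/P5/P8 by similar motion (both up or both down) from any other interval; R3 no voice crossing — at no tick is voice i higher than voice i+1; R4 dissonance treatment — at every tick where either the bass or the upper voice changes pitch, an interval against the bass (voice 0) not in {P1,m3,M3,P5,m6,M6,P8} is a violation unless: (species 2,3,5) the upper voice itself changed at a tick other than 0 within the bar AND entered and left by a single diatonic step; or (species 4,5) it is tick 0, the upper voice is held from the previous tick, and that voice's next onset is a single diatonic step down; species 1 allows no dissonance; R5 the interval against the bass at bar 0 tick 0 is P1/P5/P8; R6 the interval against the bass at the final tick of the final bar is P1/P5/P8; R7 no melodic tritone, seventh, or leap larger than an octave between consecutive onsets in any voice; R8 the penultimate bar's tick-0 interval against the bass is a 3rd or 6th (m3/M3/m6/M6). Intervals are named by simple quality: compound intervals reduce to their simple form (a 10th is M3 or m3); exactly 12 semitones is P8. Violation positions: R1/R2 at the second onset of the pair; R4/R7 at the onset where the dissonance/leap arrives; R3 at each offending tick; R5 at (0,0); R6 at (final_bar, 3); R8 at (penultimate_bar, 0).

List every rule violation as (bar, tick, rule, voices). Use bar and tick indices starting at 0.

(8, 0, R2, (0, 1))
(8, 0, R7, (1,))
(8, 0, R8, (0, 1))
(8, 2, R7, (1,))
(9, 0, R2, (0, 1))
(9, 0, R7, (1,))

bar 0: v0=F3 v1=F4 downbeat P8
bar 1: v0=A3 v1=C4 downbeat m3
bar 2: v0=G3 v1=E4 downbeat M6
bar 3: v0=B3 v1=G4 downbeat m6
bar 4: v0=A3 v1=A4 downbeat P8
bar 5: v0=G3 v1=E4 downbeat M6
bar 6: v0=E3 v1=C4 downbeat m6
bar 7: v0=C3 v1=A3 downbeat M6
bar 8: v0=E3 v1=B4 downbeat P5
bar 9: v0=F3 v1=F4 downbeat P8
  -> R2 @ bar 8 tick 0 v(0, 1): C3/A3 M6 -> E3/B4 P5 similar
  -> R7 @ bar 8 tick 0 v(1,): A3->B4 leap 14st
  -> R8 @ bar 8 tick 0 v(0, 1): penult P5 not 3rd/6th
  -> R7 @ bar 8 tick 2 v(1,): B4->G3 leap 16st
  -> R2 @ bar 9 tick 0 v(0, 1): E3/G3 m3 -> F3/F4 P8 similar
  -> R7 @ bar 9 tick 0 v(1,): G3->F4 leap 10st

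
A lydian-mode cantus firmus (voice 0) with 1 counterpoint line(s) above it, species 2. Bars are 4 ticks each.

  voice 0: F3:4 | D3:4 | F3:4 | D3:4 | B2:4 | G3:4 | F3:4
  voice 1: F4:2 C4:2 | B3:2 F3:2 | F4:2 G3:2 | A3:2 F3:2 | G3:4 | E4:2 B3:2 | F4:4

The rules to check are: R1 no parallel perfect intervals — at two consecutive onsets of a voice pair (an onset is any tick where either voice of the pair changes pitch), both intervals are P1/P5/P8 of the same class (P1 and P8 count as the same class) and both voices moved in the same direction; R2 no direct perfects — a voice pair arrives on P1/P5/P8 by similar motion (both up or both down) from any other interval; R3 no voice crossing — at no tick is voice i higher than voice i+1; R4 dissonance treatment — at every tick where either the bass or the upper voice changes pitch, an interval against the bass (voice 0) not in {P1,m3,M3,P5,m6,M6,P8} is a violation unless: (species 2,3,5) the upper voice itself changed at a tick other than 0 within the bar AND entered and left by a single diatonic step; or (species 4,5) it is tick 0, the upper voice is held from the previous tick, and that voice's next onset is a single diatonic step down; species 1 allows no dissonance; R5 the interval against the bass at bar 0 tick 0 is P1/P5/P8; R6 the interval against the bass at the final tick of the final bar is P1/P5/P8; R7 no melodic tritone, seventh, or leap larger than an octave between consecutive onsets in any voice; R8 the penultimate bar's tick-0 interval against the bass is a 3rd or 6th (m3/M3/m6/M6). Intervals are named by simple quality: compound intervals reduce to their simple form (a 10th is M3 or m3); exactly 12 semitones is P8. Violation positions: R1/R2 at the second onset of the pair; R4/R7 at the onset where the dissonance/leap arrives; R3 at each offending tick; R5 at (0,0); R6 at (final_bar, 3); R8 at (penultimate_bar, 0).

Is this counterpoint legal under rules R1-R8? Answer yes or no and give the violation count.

No (5 violations)

bar 0: v0=F3 v1=F4 (P8)
bar 1: v0=D3 v1=B3 (M6)
bar 2: v0=F3 v1=F4 (P8)
bar 3: v0=D3 v1=A3 (P5)
bar 4: v0=B2 v1=G3 (m6)
bar 5: v0=G3 v1=E4 (M6)
bar 6: v0=F3 v1=F4 (P8)
  R7 @ bar1.2: B3->F3 leap 6st
  R2 @ bar2.0: D3/F3 m3 -> F3/F4 P8 similar
  R4 @ bar2.2: F3/G3 M2 untreated
  R7 @ bar2.2: F4->G3 leap 10st
  R7 @ bar6.0: B3->F4 leap 6st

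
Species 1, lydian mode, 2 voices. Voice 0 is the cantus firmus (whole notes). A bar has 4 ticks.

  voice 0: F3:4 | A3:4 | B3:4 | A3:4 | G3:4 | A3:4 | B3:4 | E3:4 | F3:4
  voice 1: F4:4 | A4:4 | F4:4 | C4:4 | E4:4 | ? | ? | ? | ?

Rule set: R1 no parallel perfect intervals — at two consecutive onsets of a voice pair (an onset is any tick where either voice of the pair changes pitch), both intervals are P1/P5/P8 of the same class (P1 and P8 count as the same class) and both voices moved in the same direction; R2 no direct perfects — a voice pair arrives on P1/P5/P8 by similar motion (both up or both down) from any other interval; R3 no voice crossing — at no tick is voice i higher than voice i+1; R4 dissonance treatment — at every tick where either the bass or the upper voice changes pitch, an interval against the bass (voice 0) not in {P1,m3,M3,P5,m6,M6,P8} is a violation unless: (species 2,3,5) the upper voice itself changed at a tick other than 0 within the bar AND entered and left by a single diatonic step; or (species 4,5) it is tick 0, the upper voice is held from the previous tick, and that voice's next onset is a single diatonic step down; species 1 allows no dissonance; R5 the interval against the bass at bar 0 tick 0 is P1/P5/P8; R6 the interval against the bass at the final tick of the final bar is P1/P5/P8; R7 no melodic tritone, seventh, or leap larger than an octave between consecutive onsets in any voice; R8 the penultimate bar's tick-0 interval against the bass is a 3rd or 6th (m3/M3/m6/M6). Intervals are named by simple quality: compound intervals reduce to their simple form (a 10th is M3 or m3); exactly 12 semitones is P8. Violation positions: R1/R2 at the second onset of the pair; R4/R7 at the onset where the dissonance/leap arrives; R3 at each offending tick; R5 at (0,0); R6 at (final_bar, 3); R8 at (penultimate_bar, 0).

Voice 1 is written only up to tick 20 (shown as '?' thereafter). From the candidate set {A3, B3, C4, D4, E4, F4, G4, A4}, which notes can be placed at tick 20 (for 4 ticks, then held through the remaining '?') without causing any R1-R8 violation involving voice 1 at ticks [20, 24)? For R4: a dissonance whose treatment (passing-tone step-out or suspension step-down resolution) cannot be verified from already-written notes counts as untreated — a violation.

{A3, C4, E4, F4}

A3: legal
B3: violates R4
C4: legal
D4: violates R4
E4: legal
F4: legal
G4: violates R4
A4: violates R2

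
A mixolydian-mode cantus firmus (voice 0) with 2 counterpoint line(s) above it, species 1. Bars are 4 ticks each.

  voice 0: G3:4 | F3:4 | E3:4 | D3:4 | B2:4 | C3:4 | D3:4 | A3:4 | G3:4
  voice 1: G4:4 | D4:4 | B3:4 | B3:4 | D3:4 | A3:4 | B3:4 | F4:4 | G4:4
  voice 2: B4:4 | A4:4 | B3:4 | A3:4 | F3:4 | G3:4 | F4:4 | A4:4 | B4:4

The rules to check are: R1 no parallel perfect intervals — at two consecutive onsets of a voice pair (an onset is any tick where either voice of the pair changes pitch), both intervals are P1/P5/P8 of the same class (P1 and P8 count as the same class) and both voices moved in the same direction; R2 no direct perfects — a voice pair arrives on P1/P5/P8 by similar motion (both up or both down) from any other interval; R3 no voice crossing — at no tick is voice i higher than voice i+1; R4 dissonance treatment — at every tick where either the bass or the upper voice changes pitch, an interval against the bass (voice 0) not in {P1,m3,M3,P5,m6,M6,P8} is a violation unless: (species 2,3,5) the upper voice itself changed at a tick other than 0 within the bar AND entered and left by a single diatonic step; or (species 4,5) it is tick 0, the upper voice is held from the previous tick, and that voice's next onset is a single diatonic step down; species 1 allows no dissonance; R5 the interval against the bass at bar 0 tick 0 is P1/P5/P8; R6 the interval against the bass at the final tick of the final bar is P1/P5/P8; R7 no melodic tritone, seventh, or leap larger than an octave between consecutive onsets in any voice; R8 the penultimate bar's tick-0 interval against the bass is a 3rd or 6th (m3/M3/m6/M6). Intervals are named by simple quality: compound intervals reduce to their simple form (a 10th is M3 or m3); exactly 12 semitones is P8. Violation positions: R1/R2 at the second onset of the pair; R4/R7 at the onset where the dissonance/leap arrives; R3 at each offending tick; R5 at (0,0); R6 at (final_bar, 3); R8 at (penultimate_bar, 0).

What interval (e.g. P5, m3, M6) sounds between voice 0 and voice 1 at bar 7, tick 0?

voice 0=A3 voice 1=F4 -> m6

m6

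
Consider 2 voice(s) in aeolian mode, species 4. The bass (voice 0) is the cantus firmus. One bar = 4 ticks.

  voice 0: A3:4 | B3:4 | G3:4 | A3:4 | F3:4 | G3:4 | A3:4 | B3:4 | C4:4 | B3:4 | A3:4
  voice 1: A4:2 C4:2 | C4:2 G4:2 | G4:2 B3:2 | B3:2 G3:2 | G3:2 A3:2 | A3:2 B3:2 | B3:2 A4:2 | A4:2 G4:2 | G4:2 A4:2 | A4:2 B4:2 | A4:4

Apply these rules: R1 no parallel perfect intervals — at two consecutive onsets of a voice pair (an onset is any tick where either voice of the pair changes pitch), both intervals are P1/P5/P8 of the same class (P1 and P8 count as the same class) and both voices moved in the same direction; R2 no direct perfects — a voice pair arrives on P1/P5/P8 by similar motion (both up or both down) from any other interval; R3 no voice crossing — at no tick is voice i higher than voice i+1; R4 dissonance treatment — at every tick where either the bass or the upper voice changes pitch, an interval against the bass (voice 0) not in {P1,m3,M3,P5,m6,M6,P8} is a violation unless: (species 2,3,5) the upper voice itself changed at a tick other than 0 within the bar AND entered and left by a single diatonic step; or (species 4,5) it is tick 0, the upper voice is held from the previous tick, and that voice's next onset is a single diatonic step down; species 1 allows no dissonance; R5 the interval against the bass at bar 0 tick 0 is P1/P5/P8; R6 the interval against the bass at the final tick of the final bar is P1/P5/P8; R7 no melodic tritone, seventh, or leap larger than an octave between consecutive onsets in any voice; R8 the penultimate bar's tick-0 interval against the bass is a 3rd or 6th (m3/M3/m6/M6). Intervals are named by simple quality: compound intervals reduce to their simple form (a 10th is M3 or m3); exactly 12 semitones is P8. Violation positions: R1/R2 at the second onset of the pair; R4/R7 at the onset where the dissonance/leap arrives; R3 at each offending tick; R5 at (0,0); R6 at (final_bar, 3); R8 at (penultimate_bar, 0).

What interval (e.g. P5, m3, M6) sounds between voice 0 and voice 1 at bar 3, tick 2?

voice 0=A3 voice 1=G3 -> M2

M2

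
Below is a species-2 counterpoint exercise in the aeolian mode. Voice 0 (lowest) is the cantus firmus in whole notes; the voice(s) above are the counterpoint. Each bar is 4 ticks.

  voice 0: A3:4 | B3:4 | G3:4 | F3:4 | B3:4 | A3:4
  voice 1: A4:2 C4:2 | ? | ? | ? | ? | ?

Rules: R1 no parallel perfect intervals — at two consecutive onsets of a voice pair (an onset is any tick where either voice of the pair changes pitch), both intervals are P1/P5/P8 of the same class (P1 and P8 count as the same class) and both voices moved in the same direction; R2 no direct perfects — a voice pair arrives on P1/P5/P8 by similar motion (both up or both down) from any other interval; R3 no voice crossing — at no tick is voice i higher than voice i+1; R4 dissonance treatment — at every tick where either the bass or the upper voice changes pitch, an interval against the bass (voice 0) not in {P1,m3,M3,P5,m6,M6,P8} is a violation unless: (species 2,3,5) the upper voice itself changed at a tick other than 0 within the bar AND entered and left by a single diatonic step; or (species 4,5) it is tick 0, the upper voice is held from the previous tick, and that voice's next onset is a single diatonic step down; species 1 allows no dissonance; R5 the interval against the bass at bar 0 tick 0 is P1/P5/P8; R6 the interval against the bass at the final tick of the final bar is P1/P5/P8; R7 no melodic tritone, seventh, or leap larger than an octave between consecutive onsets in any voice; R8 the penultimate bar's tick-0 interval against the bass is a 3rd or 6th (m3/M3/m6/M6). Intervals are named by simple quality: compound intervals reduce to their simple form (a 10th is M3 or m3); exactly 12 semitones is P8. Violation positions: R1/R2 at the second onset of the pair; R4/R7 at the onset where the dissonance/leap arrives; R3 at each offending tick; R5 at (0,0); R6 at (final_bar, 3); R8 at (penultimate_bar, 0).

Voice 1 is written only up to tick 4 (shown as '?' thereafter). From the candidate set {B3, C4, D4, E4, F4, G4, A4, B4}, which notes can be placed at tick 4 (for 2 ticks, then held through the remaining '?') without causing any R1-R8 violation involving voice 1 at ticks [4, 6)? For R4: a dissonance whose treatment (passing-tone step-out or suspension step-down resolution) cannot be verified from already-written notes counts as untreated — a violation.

{B3, D4, G4}

B3: legal
C4: violates R4
D4: legal
E4: violates R4
F4: violates R4
G4: legal
A4: violates R4
B4: violates R2,R7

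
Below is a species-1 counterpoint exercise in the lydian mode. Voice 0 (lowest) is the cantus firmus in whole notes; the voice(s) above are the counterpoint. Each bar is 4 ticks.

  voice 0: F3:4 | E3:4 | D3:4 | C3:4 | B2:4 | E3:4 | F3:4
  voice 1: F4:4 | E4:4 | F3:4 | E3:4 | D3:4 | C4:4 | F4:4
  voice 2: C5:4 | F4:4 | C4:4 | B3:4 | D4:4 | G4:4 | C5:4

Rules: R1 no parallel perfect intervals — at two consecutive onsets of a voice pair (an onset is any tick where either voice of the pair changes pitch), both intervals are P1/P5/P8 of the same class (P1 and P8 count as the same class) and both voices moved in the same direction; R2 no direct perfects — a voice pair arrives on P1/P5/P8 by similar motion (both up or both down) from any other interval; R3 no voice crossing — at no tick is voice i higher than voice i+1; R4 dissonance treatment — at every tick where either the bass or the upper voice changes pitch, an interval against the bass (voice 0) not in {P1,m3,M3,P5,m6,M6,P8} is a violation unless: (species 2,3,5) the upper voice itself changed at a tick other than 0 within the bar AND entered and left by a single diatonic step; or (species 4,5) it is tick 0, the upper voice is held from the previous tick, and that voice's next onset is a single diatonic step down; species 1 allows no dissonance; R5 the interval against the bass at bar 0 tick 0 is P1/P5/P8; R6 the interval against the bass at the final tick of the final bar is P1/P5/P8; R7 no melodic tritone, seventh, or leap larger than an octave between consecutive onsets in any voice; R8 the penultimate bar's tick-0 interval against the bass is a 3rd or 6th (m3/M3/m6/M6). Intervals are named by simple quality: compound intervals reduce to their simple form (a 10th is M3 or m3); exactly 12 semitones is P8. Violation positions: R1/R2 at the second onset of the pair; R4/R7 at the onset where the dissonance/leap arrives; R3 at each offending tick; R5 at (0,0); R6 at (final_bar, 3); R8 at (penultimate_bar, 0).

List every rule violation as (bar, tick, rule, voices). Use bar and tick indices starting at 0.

(1, 0, R1, (0, 1))
(1, 0, R4, (0, 2))
(2, 0, R2, (1, 2))
(2, 0, R4, (0, 2))
(2, 0, R7, (1,))
(3, 0, R1, (1, 2))
(3, 0, R4, (0, 2))
(5, 0, R2, (1, 2))
(5, 0, R7, (1,))
(6, 0, R1, (1, 2))
(6, 0, R2, (0, 1))
(6, 0, R2, (0, 2))

bar 0: v0=F3 v1=F4 v2=C5 downbeat P5
bar 1: v0=E3 v1=E4 v2=F4 downbeat m2
bar 2: v0=D3 v1=F3 v2=C4 downbeat m7
bar 3: v0=C3 v1=E3 v2=B3 downbeat M7
bar 4: v0=B2 v1=D3 v2=D4 downbeat m3
bar 5: v0=E3 v1=C4 v2=G4 downbeat m3
bar 6: v0=F3 v1=F4 v2=C5 downbeat P5
  -> R1 @ bar 1 tick 0 v(0, 1): F3/F4 P8 -> E3/E4 P8 similar
  -> R4 @ bar 1 tick 0 v(0, 2): E3/F4 m2 untreated
  -> R2 @ bar 2 tick 0 v(1, 2): E4/F4 m2 -> F3/C4 P5 similar
  -> R4 @ bar 2 tick 0 v(0, 2): D3/C4 m7 untreated
  -> R7 @ bar 2 tick 0 v(1,): E4->F3 leap 11st
  -> R1 @ bar 3 tick 0 v(1, 2): F3/C4 P5 -> E3/B3 P5 similar
  -> R4 @ bar 3 tick 0 v(0, 2): C3/B3 M7 untreated
  -> R2 @ bar 5 tick 0 v(1, 2): D3/D4 P8 -> C4/G4 P5 similar
  -> R7 @ bar 5 tick 0 v(1,): D3->C4 leap 10st
  -> R1 @ bar 6 tick 0 v(1, 2): C4/G4 P5 -> F4/C5 P5 similar
  -> R2 @ bar 6 tick 0 v(0, 1): E3/C4 m6 -> F3/F4 P8 similar
  -> R2 @ bar 6 tick 0 v(0, 2): E3/G4 m3 -> F3/C5 P5 similar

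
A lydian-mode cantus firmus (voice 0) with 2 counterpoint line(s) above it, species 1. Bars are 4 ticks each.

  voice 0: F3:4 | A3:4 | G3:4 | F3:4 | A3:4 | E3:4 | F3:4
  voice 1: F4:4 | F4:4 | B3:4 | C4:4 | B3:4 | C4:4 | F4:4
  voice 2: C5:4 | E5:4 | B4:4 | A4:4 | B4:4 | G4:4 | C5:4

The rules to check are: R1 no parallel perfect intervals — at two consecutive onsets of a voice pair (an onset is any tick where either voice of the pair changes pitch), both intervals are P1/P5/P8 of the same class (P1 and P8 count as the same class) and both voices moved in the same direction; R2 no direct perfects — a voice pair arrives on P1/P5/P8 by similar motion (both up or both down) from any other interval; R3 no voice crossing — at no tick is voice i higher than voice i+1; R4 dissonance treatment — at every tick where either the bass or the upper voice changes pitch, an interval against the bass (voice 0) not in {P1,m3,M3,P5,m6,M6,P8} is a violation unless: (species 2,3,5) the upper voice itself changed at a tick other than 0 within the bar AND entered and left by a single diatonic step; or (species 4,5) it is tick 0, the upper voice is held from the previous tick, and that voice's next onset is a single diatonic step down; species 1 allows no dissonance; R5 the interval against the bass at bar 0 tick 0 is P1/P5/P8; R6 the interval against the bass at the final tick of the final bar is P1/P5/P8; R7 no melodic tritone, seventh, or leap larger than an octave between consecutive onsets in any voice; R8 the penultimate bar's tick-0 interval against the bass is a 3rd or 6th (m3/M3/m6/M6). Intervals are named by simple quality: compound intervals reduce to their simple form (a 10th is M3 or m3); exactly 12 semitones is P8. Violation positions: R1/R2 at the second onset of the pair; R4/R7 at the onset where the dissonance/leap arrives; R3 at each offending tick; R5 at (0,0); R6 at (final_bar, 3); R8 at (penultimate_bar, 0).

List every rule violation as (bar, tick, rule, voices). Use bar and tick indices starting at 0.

bar 0: v0=F3 v1=F4 v2=C5 downbeat P5
bar 1: v0=A3 v1=F4 v2=E5 downbeat P5
bar 2: v0=G3 v1=B3 v2=B4 downbeat M3
bar 3: v0=F3 v1=C4 v2=A4 downbeat M3
bar 4: v0=A3 v1=B3 v2=B4 downbeat M2
bar 5: v0=E3 v1=C4 v2=G4 downbeat m3
bar 6: v0=F3 v1=F4 v2=C5 downbeat P5
  -> R1 @ bar 1 tick 0 v(0, 2): F3/C5 P5 -> A3/E5 P5 similar
  -> R2 @ bar 2 tick 0 v(1, 2): F4/E5 M7 -> B3/B4 P8 similar
  -> R7 @ bar 2 tick 0 v(1,): F4->B3 leap 6st
  -> R4 @ bar 4 tick 0 v(0, 1): A3/B3 M2 untreated
  -> R4 @ bar 4 tick 0 v(0, 2): A3/B4 M2 untreated
  -> R1 @ bar 6 tick 0 v(1, 2): C4/G4 P5 -> F4/C5 P5 similar
  -> R2 @ bar 6 tick 0 v(0, 1): E3/C4 m6 -> F3/F4 P8 similar
  -> R2 @ bar 6 tick 0 v(0, 2): E3/G4 m3 -> F3/C5 P5 similar

(1, 0, R1, (0, 2))
(2, 0, R2, (1, 2))
(2, 0, R7, (1,))
(4, 0, R4, (0, 1))
(4, 0, R4, (0, 2))
(6, 0, R1, (1, 2))
(6, 0, R2, (0, 1))
(6, 0, R2, (0, 2))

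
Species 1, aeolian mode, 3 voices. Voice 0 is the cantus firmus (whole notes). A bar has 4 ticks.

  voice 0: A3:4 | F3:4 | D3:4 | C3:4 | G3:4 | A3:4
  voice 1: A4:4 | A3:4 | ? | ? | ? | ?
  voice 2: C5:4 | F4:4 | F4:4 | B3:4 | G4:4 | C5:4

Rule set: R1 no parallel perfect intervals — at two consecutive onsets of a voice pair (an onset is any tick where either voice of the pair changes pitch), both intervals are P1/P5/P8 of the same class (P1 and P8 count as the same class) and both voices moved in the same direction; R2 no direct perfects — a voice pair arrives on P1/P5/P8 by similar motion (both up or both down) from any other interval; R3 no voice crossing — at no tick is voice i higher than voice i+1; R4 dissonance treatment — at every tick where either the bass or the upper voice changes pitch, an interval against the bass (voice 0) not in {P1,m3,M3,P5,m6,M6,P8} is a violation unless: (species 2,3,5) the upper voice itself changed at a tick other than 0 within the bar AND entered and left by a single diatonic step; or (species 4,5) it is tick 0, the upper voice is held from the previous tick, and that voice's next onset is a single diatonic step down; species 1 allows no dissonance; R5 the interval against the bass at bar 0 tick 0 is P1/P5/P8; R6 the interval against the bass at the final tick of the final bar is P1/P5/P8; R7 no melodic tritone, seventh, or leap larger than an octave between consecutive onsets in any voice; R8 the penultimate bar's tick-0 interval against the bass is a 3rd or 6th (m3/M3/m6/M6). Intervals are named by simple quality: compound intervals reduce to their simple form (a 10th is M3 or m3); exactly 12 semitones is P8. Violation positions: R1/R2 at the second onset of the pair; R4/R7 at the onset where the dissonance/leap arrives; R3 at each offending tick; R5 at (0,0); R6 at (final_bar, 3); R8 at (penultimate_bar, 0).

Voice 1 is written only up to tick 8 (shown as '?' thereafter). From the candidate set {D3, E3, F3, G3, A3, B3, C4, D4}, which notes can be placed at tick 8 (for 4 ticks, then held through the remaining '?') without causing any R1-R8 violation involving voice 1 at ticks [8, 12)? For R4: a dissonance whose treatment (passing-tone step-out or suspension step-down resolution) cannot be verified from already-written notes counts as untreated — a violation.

{A3, B3, D4, F3}

D3: violates R2
E3: violates R4
F3: legal
G3: violates R4
A3: legal
B3: legal
C4: violates R4
D4: legal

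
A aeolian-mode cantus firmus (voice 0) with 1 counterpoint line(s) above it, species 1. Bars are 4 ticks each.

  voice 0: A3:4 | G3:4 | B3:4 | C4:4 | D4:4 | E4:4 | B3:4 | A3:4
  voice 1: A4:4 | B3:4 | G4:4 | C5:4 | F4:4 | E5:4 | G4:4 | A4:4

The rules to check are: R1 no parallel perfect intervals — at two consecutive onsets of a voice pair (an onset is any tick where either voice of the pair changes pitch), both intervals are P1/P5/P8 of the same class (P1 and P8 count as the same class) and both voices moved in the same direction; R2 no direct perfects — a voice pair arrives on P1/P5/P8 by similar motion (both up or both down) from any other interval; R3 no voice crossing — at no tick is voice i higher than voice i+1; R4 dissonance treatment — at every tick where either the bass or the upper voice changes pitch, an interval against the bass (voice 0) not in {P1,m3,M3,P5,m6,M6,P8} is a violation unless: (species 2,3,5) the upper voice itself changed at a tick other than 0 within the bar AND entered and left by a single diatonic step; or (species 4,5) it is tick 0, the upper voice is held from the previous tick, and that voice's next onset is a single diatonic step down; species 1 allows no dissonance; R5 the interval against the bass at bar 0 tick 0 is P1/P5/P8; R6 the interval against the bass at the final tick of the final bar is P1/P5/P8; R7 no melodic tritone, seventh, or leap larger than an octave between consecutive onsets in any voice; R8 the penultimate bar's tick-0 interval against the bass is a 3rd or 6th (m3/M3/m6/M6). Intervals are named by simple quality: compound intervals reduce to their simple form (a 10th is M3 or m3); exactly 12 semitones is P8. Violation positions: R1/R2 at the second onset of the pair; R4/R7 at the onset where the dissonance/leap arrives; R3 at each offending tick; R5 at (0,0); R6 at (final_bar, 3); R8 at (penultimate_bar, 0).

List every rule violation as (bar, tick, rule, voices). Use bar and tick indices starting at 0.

(1, 0, R7, (1,))
(3, 0, R2, (0, 1))
(5, 0, R2, (0, 1))
(5, 0, R7, (1,))

bar 0: v0=A3 v1=A4 downbeat P8
bar 1: v0=G3 v1=B3 downbeat M3
bar 2: v0=B3 v1=G4 downbeat m6
bar 3: v0=C4 v1=C5 downbeat P8
bar 4: v0=D4 v1=F4 downbeat m3
bar 5: v0=E4 v1=E5 downbeat P8
bar 6: v0=B3 v1=G4 downbeat m6
bar 7: v0=A3 v1=A4 downbeat P8
  -> R7 @ bar 1 tick 0 v(1,): A4->B3 leap 10st
  -> R2 @ bar 3 tick 0 v(0, 1): B3/G4 m6 -> C4/C5 P8 similar
  -> R2 @ bar 5 tick 0 v(0, 1): D4/F4 m3 -> E4/E5 P8 similar
  -> R7 @ bar 5 tick 0 v(1,): F4->E5 leap 11st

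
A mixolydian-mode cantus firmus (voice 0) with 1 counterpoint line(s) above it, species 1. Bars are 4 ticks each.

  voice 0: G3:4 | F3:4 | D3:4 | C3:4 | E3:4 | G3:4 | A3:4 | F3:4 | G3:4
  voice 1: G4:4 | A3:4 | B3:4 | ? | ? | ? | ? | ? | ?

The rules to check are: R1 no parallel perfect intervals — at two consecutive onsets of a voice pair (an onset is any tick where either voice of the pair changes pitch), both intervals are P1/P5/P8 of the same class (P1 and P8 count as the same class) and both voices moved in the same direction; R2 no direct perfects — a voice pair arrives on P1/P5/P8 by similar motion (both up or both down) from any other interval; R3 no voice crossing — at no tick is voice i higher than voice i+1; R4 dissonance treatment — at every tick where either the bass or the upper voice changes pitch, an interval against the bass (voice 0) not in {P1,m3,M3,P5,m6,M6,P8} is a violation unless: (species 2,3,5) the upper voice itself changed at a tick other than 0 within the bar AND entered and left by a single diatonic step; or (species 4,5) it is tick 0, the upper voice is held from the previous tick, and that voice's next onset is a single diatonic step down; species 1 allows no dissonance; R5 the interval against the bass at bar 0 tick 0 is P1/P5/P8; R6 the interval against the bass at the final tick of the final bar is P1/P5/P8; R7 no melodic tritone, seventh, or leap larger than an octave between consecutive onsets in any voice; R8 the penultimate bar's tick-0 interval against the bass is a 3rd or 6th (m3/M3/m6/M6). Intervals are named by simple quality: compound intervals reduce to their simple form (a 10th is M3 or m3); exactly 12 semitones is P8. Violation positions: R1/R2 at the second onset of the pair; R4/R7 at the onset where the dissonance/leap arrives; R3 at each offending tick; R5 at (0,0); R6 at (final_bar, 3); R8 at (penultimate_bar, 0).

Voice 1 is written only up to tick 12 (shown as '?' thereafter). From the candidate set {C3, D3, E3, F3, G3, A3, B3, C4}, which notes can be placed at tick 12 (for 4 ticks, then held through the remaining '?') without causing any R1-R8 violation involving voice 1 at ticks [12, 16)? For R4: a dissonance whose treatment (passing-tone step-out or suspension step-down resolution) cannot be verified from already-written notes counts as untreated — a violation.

C3: violates R2,R7
D3: violates R4
E3: legal
F3: violates R4,R7
G3: violates R2
A3: legal
B3: violates R4
C4: legal

{A3, C4, E3}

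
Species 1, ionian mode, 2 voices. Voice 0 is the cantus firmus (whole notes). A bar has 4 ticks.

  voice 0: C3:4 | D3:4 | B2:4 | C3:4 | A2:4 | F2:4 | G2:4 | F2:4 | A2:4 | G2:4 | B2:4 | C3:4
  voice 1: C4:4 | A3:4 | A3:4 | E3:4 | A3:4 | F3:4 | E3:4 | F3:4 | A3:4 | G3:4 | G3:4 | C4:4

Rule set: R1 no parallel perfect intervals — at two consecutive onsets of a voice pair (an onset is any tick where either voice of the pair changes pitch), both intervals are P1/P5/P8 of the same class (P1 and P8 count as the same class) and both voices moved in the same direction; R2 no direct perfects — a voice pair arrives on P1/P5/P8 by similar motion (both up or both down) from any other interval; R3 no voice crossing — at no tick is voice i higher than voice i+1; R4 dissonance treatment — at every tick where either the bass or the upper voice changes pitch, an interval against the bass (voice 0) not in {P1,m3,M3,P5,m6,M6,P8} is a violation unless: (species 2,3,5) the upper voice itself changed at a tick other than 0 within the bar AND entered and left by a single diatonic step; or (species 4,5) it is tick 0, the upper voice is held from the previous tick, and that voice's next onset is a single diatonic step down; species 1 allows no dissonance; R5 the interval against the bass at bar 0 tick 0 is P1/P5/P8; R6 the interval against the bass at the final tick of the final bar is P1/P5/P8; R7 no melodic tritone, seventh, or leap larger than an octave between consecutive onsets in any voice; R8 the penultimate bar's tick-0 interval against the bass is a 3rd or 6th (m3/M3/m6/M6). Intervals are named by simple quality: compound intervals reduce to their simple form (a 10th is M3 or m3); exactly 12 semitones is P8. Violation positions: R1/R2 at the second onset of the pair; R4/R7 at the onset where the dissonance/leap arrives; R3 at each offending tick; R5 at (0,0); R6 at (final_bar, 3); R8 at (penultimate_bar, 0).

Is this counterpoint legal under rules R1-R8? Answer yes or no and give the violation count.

No (5 violations)

bar 0: v0=C3 v1=C4 (P8)
bar 1: v0=D3 v1=A3 (P5)
bar 2: v0=B2 v1=A3 (m7)
bar 3: v0=C3 v1=E3 (M3)
bar 4: v0=A2 v1=A3 (P8)
bar 5: v0=F2 v1=F3 (P8)
bar 6: v0=G2 v1=E3 (M6)
bar 7: v0=F2 v1=F3 (P8)
bar 8: v0=A2 v1=A3 (P8)
bar 9: v0=G2 v1=G3 (P8)
bar 10: v0=B2 v1=G3 (m6)
bar 11: v0=C3 v1=C4 (P8)
  R4 @ bar2.0: B2/A3 m7 untreated
  R1 @ bar5.0: A2/A3 P8 -> F2/F3 P8 similar
  R1 @ bar8.0: F2/F3 P8 -> A2/A3 P8 similar
  R1 @ bar9.0: A2/A3 P8 -> G2/G3 P8 similar
  R2 @ bar11.0: B2/G3 m6 -> C3/C4 P8 similar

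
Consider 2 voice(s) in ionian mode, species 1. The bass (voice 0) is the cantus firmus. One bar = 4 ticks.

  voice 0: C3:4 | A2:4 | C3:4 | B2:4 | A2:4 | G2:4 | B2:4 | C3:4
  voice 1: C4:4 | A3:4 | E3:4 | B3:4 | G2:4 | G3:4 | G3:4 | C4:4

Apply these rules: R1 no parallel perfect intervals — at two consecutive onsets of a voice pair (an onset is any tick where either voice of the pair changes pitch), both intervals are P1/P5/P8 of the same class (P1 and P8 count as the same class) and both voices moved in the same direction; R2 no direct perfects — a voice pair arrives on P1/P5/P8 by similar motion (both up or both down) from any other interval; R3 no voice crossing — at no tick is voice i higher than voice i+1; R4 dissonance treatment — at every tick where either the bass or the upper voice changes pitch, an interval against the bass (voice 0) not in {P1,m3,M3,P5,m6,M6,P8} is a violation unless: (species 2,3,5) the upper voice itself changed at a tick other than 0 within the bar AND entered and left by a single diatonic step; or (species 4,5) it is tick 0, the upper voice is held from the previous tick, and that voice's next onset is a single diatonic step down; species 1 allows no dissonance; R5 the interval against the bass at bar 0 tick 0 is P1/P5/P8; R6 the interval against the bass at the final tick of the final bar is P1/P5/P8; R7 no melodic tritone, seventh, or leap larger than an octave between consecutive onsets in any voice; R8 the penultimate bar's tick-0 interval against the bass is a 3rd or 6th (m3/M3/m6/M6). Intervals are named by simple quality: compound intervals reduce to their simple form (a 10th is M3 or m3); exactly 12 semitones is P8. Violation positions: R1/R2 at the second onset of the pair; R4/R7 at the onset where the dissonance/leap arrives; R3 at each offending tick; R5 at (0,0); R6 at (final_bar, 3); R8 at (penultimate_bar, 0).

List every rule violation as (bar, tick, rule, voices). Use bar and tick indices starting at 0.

(1, 0, R1, (0, 1))
(4, 0, R3, (0, 1))
(4, 0, R4, (0, 1))
(4, 0, R7, (1,))
(4, 1, R3, (0, 1))
(4, 2, R3, (0, 1))
(4, 3, R3, (0, 1))
(7, 0, R2, (0, 1))

bar 0: v0=C3 v1=C4 downbeat P8
bar 1: v0=A2 v1=A3 downbeat P8
bar 2: v0=C3 v1=E3 downbeat M3
bar 3: v0=B2 v1=B3 downbeat P8
bar 4: v0=A2 v1=G2 downbeat M2
bar 5: v0=G2 v1=G3 downbeat P8
bar 6: v0=B2 v1=G3 downbeat m6
bar 7: v0=C3 v1=C4 downbeat P8
  -> R1 @ bar 1 tick 0 v(0, 1): C3/C4 P8 -> A2/A3 P8 similar
  -> R3 @ bar 4 tick 0 v(0, 1): A2 above G2
  -> R4 @ bar 4 tick 0 v(0, 1): A2/G2 M2 untreated
  -> R7 @ bar 4 tick 0 v(1,): B3->G2 leap 16st
  -> R3 @ bar 4 tick 1 v(0, 1): A2 above G2
  -> R3 @ bar 4 tick 2 v(0, 1): A2 above G2
  -> R3 @ bar 4 tick 3 v(0, 1): A2 above G2
  -> R2 @ bar 7 tick 0 v(0, 1): B2/G3 m6 -> C3/C4 P8 similar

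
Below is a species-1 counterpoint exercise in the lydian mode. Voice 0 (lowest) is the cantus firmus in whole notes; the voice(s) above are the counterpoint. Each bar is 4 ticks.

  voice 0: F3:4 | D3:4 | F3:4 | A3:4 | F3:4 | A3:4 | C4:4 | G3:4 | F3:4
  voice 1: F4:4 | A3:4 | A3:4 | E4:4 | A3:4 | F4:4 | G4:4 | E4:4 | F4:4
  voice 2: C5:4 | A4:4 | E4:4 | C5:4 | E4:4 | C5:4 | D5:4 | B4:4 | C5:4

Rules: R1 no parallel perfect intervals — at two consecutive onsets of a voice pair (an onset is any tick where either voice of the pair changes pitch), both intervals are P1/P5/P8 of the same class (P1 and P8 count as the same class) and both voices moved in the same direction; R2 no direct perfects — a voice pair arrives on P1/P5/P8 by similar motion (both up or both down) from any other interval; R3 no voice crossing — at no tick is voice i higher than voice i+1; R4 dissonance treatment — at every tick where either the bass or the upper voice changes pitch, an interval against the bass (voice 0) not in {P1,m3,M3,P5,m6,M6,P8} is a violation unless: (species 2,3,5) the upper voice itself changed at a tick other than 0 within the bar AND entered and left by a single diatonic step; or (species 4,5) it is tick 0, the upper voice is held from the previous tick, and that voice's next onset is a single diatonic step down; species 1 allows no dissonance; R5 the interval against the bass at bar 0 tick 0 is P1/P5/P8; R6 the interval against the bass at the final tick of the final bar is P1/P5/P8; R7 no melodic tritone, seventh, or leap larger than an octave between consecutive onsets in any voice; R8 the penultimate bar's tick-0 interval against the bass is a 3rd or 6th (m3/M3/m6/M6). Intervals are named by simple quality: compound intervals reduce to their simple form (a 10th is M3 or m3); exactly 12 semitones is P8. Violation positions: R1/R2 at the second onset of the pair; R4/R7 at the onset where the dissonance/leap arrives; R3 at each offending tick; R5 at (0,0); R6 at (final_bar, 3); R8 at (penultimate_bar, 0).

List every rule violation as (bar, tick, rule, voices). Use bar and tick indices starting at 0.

bar 0: v0=F3 v1=F4 v2=C5 downbeat P5
bar 1: v0=D3 v1=A3 v2=A4 downbeat P5
bar 2: v0=F3 v1=A3 v2=E4 downbeat M7
bar 3: v0=A3 v1=E4 v2=C5 downbeat m3
bar 4: v0=F3 v1=A3 v2=E4 downbeat M7
bar 5: v0=A3 v1=F4 v2=C5 downbeat m3
bar 6: v0=C4 v1=G4 v2=D5 downbeat M2
bar 7: v0=G3 v1=E4 v2=B4 downbeat M3
bar 8: v0=F3 v1=F4 v2=C5 downbeat P5
  -> R1 @ bar 1 tick 0 v(0, 2): F3/C5 P5 -> D3/A4 P5 similar
  -> R2 @ bar 1 tick 0 v(0, 1): F3/F4 P8 -> D3/A3 P5 similar
  -> R2 @ bar 1 tick 0 v(1, 2): F4/C5 P5 -> A3/A4 P8 similar
  -> R4 @ bar 2 tick 0 v(0, 2): F3/E4 M7 untreated
  -> R2 @ bar 3 tick 0 v(0, 1): F3/A3 M3 -> A3/E4 P5 similar
  -> R2 @ bar 4 tick 0 v(1, 2): E4/C5 m6 -> A3/E4 P5 similar
  -> R4 @ bar 4 tick 0 v(0, 2): F3/E4 M7 untreated
  -> R1 @ bar 5 tick 0 v(1, 2): A3/E4 P5 -> F4/C5 P5 similar
  -> R1 @ bar 6 tick 0 v(1, 2): F4/C5 P5 -> G4/D5 P5 similar
  -> R2 @ bar 6 tick 0 v(0, 1): A3/F4 m6 -> C4/G4 P5 similar
  -> R4 @ bar 6 tick 0 v(0, 2): C4/D5 M2 untreated
  -> R1 @ bar 7 tick 0 v(1, 2): G4/D5 P5 -> E4/B4 P5 similar
  -> R1 @ bar 8 tick 0 v(1, 2): E4/B4 P5 -> F4/C5 P5 similar

(1, 0, R1, (0, 2))
(1, 0, R2, (0, 1))
(1, 0, R2, (1, 2))
(2, 0, R4, (0, 2))
(3, 0, R2, (0, 1))
(4, 0, R2, (1, 2))
(4, 0, R4, (0, 2))
(5, 0, R1, (1, 2))
(6, 0, R1, (1, 2))
(6, 0, R2, (0, 1))
(6, 0, R4, (0, 2))
(7, 0, R1, (1, 2))
(8, 0, R1, (1, 2))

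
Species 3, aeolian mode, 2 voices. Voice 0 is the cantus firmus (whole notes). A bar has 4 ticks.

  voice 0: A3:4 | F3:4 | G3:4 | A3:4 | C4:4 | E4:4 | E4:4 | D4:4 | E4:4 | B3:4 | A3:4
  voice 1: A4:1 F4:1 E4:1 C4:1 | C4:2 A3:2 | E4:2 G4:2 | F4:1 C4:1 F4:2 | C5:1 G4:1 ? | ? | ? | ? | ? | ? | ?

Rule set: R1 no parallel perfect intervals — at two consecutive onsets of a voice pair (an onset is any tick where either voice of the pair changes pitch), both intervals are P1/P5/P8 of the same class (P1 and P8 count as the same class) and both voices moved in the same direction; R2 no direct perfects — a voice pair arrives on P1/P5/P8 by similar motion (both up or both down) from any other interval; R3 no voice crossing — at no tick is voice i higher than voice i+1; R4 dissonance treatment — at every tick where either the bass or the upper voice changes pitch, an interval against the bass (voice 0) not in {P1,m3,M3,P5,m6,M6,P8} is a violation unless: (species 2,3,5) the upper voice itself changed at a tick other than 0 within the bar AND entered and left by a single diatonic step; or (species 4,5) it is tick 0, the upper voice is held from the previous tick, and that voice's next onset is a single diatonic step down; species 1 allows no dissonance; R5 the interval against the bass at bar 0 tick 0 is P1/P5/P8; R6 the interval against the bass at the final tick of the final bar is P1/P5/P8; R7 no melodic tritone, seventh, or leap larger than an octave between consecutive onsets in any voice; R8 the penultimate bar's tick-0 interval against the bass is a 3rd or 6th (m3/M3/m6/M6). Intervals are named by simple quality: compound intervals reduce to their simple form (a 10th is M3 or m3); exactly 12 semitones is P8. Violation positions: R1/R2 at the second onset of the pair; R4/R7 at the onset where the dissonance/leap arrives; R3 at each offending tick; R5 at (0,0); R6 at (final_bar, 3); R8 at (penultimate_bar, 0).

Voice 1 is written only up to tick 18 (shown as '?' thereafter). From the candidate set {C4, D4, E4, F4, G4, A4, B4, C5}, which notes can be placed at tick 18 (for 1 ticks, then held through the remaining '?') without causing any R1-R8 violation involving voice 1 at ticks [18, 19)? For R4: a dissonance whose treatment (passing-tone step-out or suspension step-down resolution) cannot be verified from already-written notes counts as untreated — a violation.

C4: legal
D4: violates R4
E4: legal
F4: violates R4
G4: legal
A4: legal
B4: violates R4
C5: legal

{A4, C4, C5, E4, G4}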